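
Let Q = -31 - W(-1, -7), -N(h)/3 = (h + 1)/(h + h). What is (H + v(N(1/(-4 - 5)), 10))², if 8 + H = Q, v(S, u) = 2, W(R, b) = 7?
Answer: 1936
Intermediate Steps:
N(h) = -3*(1 + h)/(2*h) (N(h) = -3*(h + 1)/(h + h) = -3*(1 + h)/(2*h))
Q = -38 (Q = -31 - 1*7 = -31 - 7 = -38)
H = -46 (H = -8 - 38 = -46)
(H + v(N(1/(-4 - 5)), 10))² = (-46 + 2)² = (-44)² = 1936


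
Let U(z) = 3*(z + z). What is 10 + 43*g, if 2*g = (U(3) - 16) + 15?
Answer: 751/2 ≈ 375.50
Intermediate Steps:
U(z) = 6*z (U(z) = 3*(2*z) = 6*z)
g = 17/2 (g = ((6*3 - 16) + 15)/2 = ((18 - 16) + 15)/2 = (2 + 15)/2 = (½)*17 = 17/2 ≈ 8.5000)
10 + 43*g = 10 + 43*(17/2) = 10 + 731/2 = 751/2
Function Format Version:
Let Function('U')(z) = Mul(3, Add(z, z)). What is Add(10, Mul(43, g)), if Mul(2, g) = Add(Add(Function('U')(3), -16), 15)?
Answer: Rational(751, 2) ≈ 375.50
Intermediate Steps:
Function('U')(z) = Mul(6, z) (Function('U')(z) = Mul(3, Mul(2, z)) = Mul(6, z))
g = Rational(17, 2) (g = Mul(Rational(1, 2), Add(Add(Mul(6, 3), -16), 15)) = Mul(Rational(1, 2), Add(Add(18, -16), 15)) = Mul(Rational(1, 2), Add(2, 15)) = Mul(Rational(1, 2), 17) = Rational(17, 2) ≈ 8.5000)
Add(10, Mul(43, g)) = Add(10, Mul(43, Rational(17, 2))) = Add(10, Rational(731, 2)) = Rational(751, 2)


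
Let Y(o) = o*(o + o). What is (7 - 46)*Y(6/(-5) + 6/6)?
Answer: -78/25 ≈ -3.1200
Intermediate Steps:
Y(o) = 2*o**2 (Y(o) = o*(2*o) = 2*o**2)
(7 - 46)*Y(6/(-5) + 6/6) = (7 - 46)*(2*(6/(-5) + 6/6)**2) = -78*(6*(-1/5) + 6*(1/6))**2 = -78*(-6/5 + 1)**2 = -78*(-1/5)**2 = -78/25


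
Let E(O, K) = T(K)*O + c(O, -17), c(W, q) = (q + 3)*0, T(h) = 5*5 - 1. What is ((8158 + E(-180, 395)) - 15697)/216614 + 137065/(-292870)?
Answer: -1658167162/3171987109 ≈ -0.52275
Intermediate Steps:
T(h) = 24 (T(h) = 25 - 1 = 24)
c(W, q) = 0 (c(W, q) = (3 + q)*0 = 0)
E(O, K) = 24*O (E(O, K) = 24*O + 0 = 24*O)
((8158 + E(-180, 395)) - 15697)/216614 + 137065/(-292870) = ((8158 + 24*(-180)) - 15697)/216614 + 137065/(-292870) = ((8158 - 4320) - 15697)*(1/216614) + 137065*(-1/292870) = (3838 - 15697)*(1/216614) - 27413/58574 = -11859*1/216614 - 27413/58574 = -11859/216614 - 27413/58574 = -1658167162/3171987109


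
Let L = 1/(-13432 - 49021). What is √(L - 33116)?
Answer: I*√357797483977/3287 ≈ 181.98*I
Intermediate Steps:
L = -1/62453 (L = 1/(-62453) = -1/62453 ≈ -1.6012e-5)
√(L - 33116) = √(-1/62453 - 33116) = √(-2068193549/62453) = I*√357797483977/3287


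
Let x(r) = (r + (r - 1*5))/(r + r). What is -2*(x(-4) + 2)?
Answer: -29/4 ≈ -7.2500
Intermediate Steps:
x(r) = (-5 + 2*r)/(2*r) (x(r) = (r + (r - 5))/((2*r)) = (r + (-5 + r))*(1/(2*r)) = (-5 + 2*r)*(1/(2*r)) = (-5 + 2*r)/(2*r))
-2*(x(-4) + 2) = -2*((-5/2 - 4)/(-4) + 2) = -2*(-¼*(-13/2) + 2) = -2*(13/8 + 2) = -2*29/8 = -29/4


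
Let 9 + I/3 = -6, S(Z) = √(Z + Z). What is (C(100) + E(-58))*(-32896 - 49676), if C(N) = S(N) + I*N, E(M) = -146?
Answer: 383629512 - 825720*√2 ≈ 3.8246e+8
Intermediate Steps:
S(Z) = √2*√Z (S(Z) = √(2*Z) = √2*√Z)
I = -45 (I = -27 + 3*(-6) = -27 - 18 = -45)
C(N) = -45*N + √2*√N (C(N) = √2*√N - 45*N = -45*N + √2*√N)
(C(100) + E(-58))*(-32896 - 49676) = ((-45*100 + √2*√100) - 146)*(-32896 - 49676) = ((-4500 + √2*10) - 146)*(-82572) = ((-4500 + 10*√2) - 146)*(-82572) = (-4646 + 10*√2)*(-82572) = 383629512 - 825720*√2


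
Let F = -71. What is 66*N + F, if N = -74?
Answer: -4955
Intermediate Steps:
66*N + F = 66*(-74) - 71 = -4884 - 71 = -4955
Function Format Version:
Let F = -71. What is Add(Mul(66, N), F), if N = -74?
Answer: -4955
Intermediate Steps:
Add(Mul(66, N), F) = Add(Mul(66, -74), -71) = Add(-4884, -71) = -4955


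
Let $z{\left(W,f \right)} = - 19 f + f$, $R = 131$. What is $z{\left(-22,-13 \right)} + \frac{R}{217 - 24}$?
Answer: $\frac{45293}{193} \approx 234.68$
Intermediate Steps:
$z{\left(W,f \right)} = - 18 f$
$z{\left(-22,-13 \right)} + \frac{R}{217 - 24} = \left(-18\right) \left(-13\right) + \frac{131}{217 - 24} = 234 + \frac{131}{193} = \frac{45293}{193}$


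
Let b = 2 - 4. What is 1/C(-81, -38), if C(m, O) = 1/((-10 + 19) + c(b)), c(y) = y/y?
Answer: 10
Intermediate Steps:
b = -2
c(y) = 1
C(m, O) = ⅒ (C(m, O) = 1/((-10 + 19) + 1) = 1/(9 + 1) = 1/10 = ⅒)
1/C(-81, -38) = 1/(⅒) = 10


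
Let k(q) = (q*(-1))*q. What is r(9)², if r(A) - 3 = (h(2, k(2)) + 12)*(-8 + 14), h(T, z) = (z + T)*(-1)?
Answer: 7569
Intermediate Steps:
k(q) = -q² (k(q) = (-q)*q = -q²)
h(T, z) = -T - z (h(T, z) = (T + z)*(-1) = -T - z)
r(A) = 87 (r(A) = 3 + ((-1*2 - (-1)*2²) + 12)*(-8 + 14) = 3 + ((-2 - (-1)*4) + 12)*6 = 3 + ((-2 - 1*(-4)) + 12)*6 = 3 + ((-2 + 4) + 12)*6 = 3 + (2 + 12)*6 = 3 + 14*6 = 3 + 84 = 87)
r(9)² = 87² = 7569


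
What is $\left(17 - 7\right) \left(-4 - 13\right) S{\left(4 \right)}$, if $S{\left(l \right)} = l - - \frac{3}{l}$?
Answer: $- \frac{1615}{2} \approx -807.5$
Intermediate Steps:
$S{\left(l \right)} = l + \frac{3}{l}$
$\left(17 - 7\right) \left(-4 - 13\right) S{\left(4 \right)} = \left(17 - 7\right) \left(-4 - 13\right) \left(4 + \frac{3}{4}\right) = 10 \left(-17\right) \left(4 + 3 \cdot \frac{1}{4}\right) = - 170 \left(4 + \frac{3}{4}\right) = \left(-170\right) \frac{19}{4} = - \frac{1615}{2}$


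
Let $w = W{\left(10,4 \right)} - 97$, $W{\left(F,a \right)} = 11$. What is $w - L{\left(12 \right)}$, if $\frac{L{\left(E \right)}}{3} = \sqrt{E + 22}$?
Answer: $-86 - 3 \sqrt{34} \approx -103.49$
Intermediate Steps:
$L{\left(E \right)} = 3 \sqrt{22 + E}$ ($L{\left(E \right)} = 3 \sqrt{E + 22} = 3 \sqrt{22 + E}$)
$w = -86$ ($w = 11 - 97 = -86$)
$w - L{\left(12 \right)} = -86 - 3 \sqrt{22 + 12} = -86 - 3 \sqrt{34}$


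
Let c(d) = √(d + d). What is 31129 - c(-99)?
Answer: 31129 - 3*I*√22 ≈ 31129.0 - 14.071*I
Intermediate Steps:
c(d) = √2*√d (c(d) = √(2*d) = √2*√d)
31129 - c(-99) = 31129 - √2*√(-99) = 31129 - √2*3*I*√11 = 31129 - 3*I*√22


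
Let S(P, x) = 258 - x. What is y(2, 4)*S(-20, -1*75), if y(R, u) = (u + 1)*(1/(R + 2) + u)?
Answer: 28305/4 ≈ 7076.3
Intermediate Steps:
y(R, u) = (1 + u)*(u + 1/(2 + R)) (y(R, u) = (1 + u)*(1/(2 + R) + u) = (1 + u)*(u + 1/(2 + R)))
y(2, 4)*S(-20, -1*75) = ((1 + 2*4² + 3*4 + 2*4 + 2*4²)/(2 + 2))*(258 - (-1)*75) = ((1 + 2*16 + 12 + 8 + 2*16)/4)*(258 - 1*(-75)) = ((1 + 32 + 12 + 8 + 32)/4)*(258 + 75) = ((¼)*85)*333 = (85/4)*333 = 28305/4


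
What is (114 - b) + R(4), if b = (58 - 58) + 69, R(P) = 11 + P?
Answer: 60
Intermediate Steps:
b = 69 (b = 0 + 69 = 69)
(114 - b) + R(4) = (114 - 1*69) + (11 + 4) = (114 - 69) + 15 = 45 + 15 = 60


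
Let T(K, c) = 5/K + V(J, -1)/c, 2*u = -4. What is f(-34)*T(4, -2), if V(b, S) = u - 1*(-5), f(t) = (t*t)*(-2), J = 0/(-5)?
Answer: 578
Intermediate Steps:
u = -2 (u = (½)*(-4) = -2)
J = 0 (J = 0*(-⅕) = 0)
f(t) = -2*t² (f(t) = t²*(-2) = -2*t²)
V(b, S) = 3 (V(b, S) = -2 - 1*(-5) = -2 + 5 = 3)
T(K, c) = 3/c + 5/K (T(K, c) = 5/K + 3/c = 3/c + 5/K)
f(-34)*T(4, -2) = (-2*(-34)²)*(3/(-2) + 5/4) = (-2*1156)*(3*(-½) + 5*(¼)) = -2312*(-3/2 + 5/4) = -2312*(-¼) = 578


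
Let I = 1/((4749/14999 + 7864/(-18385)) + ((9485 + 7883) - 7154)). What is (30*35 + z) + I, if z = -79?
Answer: 2734867824304284/2816547423839 ≈ 971.00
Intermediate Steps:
I = 275756615/2816547423839 (I = 1/((4749*(1/14999) + 7864*(-1/18385)) + (17368 - 7154)) = 1/((4749/14999 - 7864/18385) + 10214) = 1/(-30641771/275756615 + 10214) = 1/(2816547423839/275756615) = 275756615/2816547423839 ≈ 9.7906e-5)
(30*35 + z) + I = (30*35 - 79) + 275756615/2816547423839 = (1050 - 79) + 275756615/2816547423839 = 971 + 275756615/2816547423839 = 2734867824304284/2816547423839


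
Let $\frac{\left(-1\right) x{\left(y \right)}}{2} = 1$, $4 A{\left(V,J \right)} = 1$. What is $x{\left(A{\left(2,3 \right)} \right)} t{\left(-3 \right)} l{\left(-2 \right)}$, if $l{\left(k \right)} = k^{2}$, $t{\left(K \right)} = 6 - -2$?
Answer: $-64$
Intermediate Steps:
$A{\left(V,J \right)} = \frac{1}{4}$ ($A{\left(V,J \right)} = \frac{1}{4} \cdot 1 = \frac{1}{4}$)
$t{\left(K \right)} = 8$ ($t{\left(K \right)} = 6 + 2 = 8$)
$x{\left(y \right)} = -2$ ($x{\left(y \right)} = \left(-2\right) 1 = -2$)
$x{\left(A{\left(2,3 \right)} \right)} t{\left(-3 \right)} l{\left(-2 \right)} = \left(-2\right) 8 \left(-2\right)^{2} = \left(-16\right) 4 = -64$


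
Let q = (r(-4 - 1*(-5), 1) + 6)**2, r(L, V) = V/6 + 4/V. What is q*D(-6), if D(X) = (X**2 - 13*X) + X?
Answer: 11163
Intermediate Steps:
r(L, V) = 4/V + V/6 (r(L, V) = V*(1/6) + 4/V = V/6 + 4/V = 4/V + V/6)
D(X) = X**2 - 12*X
q = 3721/36 (q = ((4/1 + (1/6)*1) + 6)**2 = ((4*1 + 1/6) + 6)**2 = ((4 + 1/6) + 6)**2 = (25/6 + 6)**2 = (61/6)**2 = 3721/36 ≈ 103.36)
q*D(-6) = 3721*(-6*(-12 - 6))/36 = 3721*(-6*(-18))/36 = (3721/36)*108 = 11163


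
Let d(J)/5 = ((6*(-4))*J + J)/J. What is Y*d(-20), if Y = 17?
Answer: -1955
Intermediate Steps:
d(J) = -115 (d(J) = 5*(((6*(-4))*J + J)/J) = 5*((-24*J + J)/J) = 5*((-23*J)/J) = 5*(-23) = -115)
Y*d(-20) = 17*(-115) = -1955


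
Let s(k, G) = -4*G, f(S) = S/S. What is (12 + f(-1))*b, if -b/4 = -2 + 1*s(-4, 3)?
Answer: 728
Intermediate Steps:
f(S) = 1
b = 56 (b = -4*(-2 + 1*(-4*3)) = -4*(-2 + 1*(-12)) = -4*(-2 - 12) = -4*(-14) = 56)
(12 + f(-1))*b = (12 + 1)*56 = 13*56 = 728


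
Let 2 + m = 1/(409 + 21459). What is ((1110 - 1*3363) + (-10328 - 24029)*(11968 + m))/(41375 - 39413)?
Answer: -2996776991059/14301672 ≈ -2.0954e+5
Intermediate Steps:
m = -43735/21868 (m = -2 + 1/(409 + 21459) = -2 + 1/21868 = -43735/21868 ≈ -2.0000)
((1110 - 1*3363) + (-10328 - 24029)*(11968 + m))/(41375 - 39413) = ((1110 - 1*3363) + (-10328 - 24029)*(11968 - 43735/21868))/(41375 - 39413) = ((1110 - 3363) - 34357*261672489/21868)/1962 = (-2253 - 8990281704573/21868)*(1/1962) = -8990330973177/21868*1/1962 = -2996776991059/14301672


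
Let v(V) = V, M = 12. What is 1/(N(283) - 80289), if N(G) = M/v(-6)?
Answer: -1/80291 ≈ -1.2455e-5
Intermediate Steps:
N(G) = -2 (N(G) = 12/(-6) = 12*(-1/6) = -2)
1/(N(283) - 80289) = 1/(-2 - 80289) = 1/(-80291) = -1/80291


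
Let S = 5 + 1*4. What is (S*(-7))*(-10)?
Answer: 630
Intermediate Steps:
S = 9 (S = 5 + 4 = 9)
(S*(-7))*(-10) = (9*(-7))*(-10) = -63*(-10) = 630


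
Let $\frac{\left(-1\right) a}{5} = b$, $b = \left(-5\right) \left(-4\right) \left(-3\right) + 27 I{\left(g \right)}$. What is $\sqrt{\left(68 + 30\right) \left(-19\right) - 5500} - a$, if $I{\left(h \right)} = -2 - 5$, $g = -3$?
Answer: $-1245 + 3 i \sqrt{818} \approx -1245.0 + 85.802 i$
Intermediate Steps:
$I{\left(h \right)} = -7$
$b = -249$ ($b = \left(-5\right) \left(-4\right) \left(-3\right) + 27 \left(-7\right) = 20 \left(-3\right) - 189 = -60 - 189 = -249$)
$a = 1245$ ($a = \left(-5\right) \left(-249\right) = 1245$)
$\sqrt{\left(68 + 30\right) \left(-19\right) - 5500} - a = \sqrt{\left(68 + 30\right) \left(-19\right) - 5500} - 1245 = \sqrt{98 \left(-19\right) - 5500} - 1245 = \sqrt{-1862 - 5500} - 1245 = \sqrt{-7362} - 1245 = 3 i \sqrt{818} - 1245 = -1245 + 3 i \sqrt{818}$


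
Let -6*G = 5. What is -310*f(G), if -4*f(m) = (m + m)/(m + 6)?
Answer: -25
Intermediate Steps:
G = -⅚ (G = -⅙*5 = -⅚ ≈ -0.83333)
f(m) = -m/(2*(6 + m)) (f(m) = -(m + m)/(4*(m + 6)) = -2*m/(4*(6 + m)) = -m/(2*(6 + m)))
-310*f(G) = -(-310)*(-5)/(6*(12 + 2*(-⅚))) = -(-310)*(-5)/(6*(12 - 5/3)) = -(-310)*(-5)/(6*31/3) = -(-310)*(-5)*3/(6*31) = -310*5/62 = -25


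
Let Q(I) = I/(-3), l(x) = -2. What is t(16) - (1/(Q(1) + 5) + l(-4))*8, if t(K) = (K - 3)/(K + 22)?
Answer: 3891/266 ≈ 14.628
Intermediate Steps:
Q(I) = -I/3 (Q(I) = I*(-1/3) = -I/3)
t(K) = (-3 + K)/(22 + K)
t(16) - (1/(Q(1) + 5) + l(-4))*8 = (-3 + 16)/(22 + 16) - (1/(-1/3*1 + 5) - 2)*8 = 13/38 - (1/(-1/3 + 5) - 2)*8 = (1/38)*13 - (1/(14/3) - 2)*8 = 13/38 - (3/14 - 2)*8 = 13/38 - (-25)*8/14 = 13/38 - 1*(-100/7) = 13/38 + 100/7 = 3891/266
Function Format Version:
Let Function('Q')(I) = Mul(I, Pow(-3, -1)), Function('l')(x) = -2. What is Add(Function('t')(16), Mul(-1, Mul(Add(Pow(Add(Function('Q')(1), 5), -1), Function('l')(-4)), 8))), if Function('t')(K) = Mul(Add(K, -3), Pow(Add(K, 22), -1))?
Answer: Rational(3891, 266) ≈ 14.628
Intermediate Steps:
Function('Q')(I) = Mul(Rational(-1, 3), I) (Function('Q')(I) = Mul(I, Rational(-1, 3)) = Mul(Rational(-1, 3), I))
Function('t')(K) = Mul(Pow(Add(22, K), -1), Add(-3, K)) (Function('t')(K) = Mul(Add(-3, K), Pow(Add(22, K), -1)) = Mul(Pow(Add(22, K), -1), Add(-3, K)))
Add(Function('t')(16), Mul(-1, Mul(Add(Pow(Add(Function('Q')(1), 5), -1), Function('l')(-4)), 8))) = Add(Mul(Pow(Add(22, 16), -1), Add(-3, 16)), Mul(-1, Mul(Add(Pow(Add(Mul(Rational(-1, 3), 1), 5), -1), -2), 8))) = Add(Mul(Pow(38, -1), 13), Mul(-1, Mul(Add(Pow(Add(Rational(-1, 3), 5), -1), -2), 8))) = Add(Mul(Rational(1, 38), 13), Mul(-1, Mul(Add(Pow(Rational(14, 3), -1), -2), 8))) = Add(Rational(13, 38), Mul(-1, Mul(Add(Rational(3, 14), -2), 8))) = Add(Rational(13, 38), Mul(-1, Mul(Rational(-25, 14), 8))) = Add(Rational(13, 38), Mul(-1, Rational(-100, 7))) = Add(Rational(13, 38), Rational(100, 7)) = Rational(3891, 266)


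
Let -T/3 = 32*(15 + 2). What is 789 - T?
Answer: 2421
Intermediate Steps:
T = -1632 (T = -96*(15 + 2) = -96*17 = -3*544 = -1632)
789 - T = 789 - 1*(-1632) = 789 + 1632 = 2421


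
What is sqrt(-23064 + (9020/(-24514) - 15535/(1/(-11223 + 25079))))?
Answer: I*sqrt(32341788793420246)/12257 ≈ 14672.0*I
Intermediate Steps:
sqrt(-23064 + (9020/(-24514) - 15535/(1/(-11223 + 25079)))) = sqrt(-23064 + (9020*(-1/24514) - 15535/(1/13856))) = sqrt(-23064 + (-4510/12257 - 15535/1/13856)) = sqrt(-23064 + (-4510/12257 - 15535*13856)) = sqrt(-23064 + (-4510/12257 - 215252960)) = sqrt(-23064 - 2638355535230/12257) = sqrt(-2638638230678/12257) = I*sqrt(32341788793420246)/12257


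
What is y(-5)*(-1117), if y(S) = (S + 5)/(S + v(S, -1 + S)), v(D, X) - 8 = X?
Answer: 0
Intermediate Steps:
v(D, X) = 8 + X
y(S) = (5 + S)/(7 + 2*S) (y(S) = (S + 5)/(S + (8 + (-1 + S))) = (5 + S)/(S + (7 + S)) = (5 + S)/(7 + 2*S))
y(-5)*(-1117) = ((5 - 5)/(7 + 2*(-5)))*(-1117) = (0/(7 - 10))*(-1117) = (0/(-3))*(-1117) = -⅓*0*(-1117) = 0*(-1117) = 0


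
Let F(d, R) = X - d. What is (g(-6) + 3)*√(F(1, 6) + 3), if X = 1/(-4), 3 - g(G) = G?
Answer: 6*√7 ≈ 15.875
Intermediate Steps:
g(G) = 3 - G
X = -¼ ≈ -0.25000
F(d, R) = -¼ - d
(g(-6) + 3)*√(F(1, 6) + 3) = ((3 - 1*(-6)) + 3)*√((-¼ - 1*1) + 3) = ((3 + 6) + 3)*√((-¼ - 1) + 3) = (9 + 3)*√(-5/4 + 3) = 12*√(7/4) = 12*(√7/2) = 6*√7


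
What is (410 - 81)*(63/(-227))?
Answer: -20727/227 ≈ -91.308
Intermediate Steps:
(410 - 81)*(63/(-227)) = 329*(63*(-1/227)) = 329*(-63/227) = -20727/227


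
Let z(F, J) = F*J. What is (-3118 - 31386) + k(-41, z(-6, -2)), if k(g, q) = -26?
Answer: -34530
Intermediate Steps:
(-3118 - 31386) + k(-41, z(-6, -2)) = (-3118 - 31386) - 26 = -34504 - 26 = -34530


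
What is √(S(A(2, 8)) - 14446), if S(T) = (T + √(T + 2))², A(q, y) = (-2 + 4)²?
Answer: √(-14446 + (4 + √6)²) ≈ 120.02*I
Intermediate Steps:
A(q, y) = 4 (A(q, y) = 2² = 4)
S(T) = (T + √(2 + T))²
√(S(A(2, 8)) - 14446) = √((4 + √(2 + 4))² - 14446) = √((4 + √6)² - 14446) = √(-14446 + (4 + √6)²)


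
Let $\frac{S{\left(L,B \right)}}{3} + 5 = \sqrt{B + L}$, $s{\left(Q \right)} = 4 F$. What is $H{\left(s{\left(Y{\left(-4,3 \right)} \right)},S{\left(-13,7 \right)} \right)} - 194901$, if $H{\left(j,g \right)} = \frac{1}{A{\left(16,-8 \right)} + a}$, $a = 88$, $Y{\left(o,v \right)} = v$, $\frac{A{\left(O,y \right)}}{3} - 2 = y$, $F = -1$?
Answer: $- \frac{13643069}{70} \approx -1.949 \cdot 10^{5}$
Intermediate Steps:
$A{\left(O,y \right)} = 6 + 3 y$
$s{\left(Q \right)} = -4$ ($s{\left(Q \right)} = 4 \left(-1\right) = -4$)
$S{\left(L,B \right)} = -15 + 3 \sqrt{B + L}$
$H{\left(j,g \right)} = \frac{1}{70}$ ($H{\left(j,g \right)} = \frac{1}{\left(6 + 3 \left(-8\right)\right) + 88} = \frac{1}{\left(6 - 24\right) + 88} = \frac{1}{-18 + 88} = \frac{1}{70}$)
$H{\left(s{\left(Y{\left(-4,3 \right)} \right)},S{\left(-13,7 \right)} \right)} - 194901 = \frac{1}{70} - 194901 = - \frac{13643069}{70}$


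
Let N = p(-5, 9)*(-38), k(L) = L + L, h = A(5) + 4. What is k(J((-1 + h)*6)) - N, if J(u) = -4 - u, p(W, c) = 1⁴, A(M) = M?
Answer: -66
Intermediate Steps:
p(W, c) = 1
h = 9 (h = 5 + 4 = 9)
k(L) = 2*L
N = -38 (N = 1*(-38) = -38)
k(J((-1 + h)*6)) - N = 2*(-4 - (-1 + 9)*6) - 1*(-38) = 2*(-4 - 8*6) + 38 = 2*(-4 - 1*48) + 38 = 2*(-4 - 48) + 38 = 2*(-52) + 38 = -104 + 38 = -66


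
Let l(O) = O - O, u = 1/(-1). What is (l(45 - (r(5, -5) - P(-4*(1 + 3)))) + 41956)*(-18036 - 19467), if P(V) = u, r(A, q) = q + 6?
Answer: -1573475868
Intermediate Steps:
u = -1 (u = 1*(-1) = -1)
r(A, q) = 6 + q
P(V) = -1
l(O) = 0
(l(45 - (r(5, -5) - P(-4*(1 + 3)))) + 41956)*(-18036 - 19467) = (0 + 41956)*(-18036 - 19467) = 41956*(-37503) = -1573475868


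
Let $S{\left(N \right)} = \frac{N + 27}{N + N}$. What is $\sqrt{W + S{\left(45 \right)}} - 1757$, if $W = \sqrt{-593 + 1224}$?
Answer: $-1757 + \frac{\sqrt{20 + 25 \sqrt{631}}}{5} \approx -1751.9$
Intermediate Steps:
$W = \sqrt{631} \approx 25.12$
$S{\left(N \right)} = \frac{27 + N}{2 N}$
$\sqrt{W + S{\left(45 \right)}} - 1757 = \sqrt{\sqrt{631} + \frac{27 + 45}{2 \cdot 45}} - 1757 = \sqrt{\sqrt{631} + \frac{1}{2} \cdot \frac{1}{45} \cdot 72} - 1757 = \sqrt{\sqrt{631} + \frac{4}{5}} - 1757 = \sqrt{\frac{4}{5} + \sqrt{631}} - 1757 = -1757 + \sqrt{\frac{4}{5} + \sqrt{631}}$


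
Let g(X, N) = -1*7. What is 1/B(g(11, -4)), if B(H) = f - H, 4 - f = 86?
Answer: -1/75 ≈ -0.013333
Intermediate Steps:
f = -82 (f = 4 - 1*86 = 4 - 86 = -82)
g(X, N) = -7
B(H) = -82 - H
1/B(g(11, -4)) = 1/(-82 - 1*(-7)) = 1/(-82 + 7) = 1/(-75) = -1/75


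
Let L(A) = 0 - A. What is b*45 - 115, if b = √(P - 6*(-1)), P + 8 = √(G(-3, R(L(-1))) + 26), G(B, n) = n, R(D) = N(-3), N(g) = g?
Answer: -115 + 45*√(-2 + √23) ≈ -39.757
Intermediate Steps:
L(A) = -A
R(D) = -3
P = -8 + √23 (P = -8 + √(-3 + 26) = -8 + √23 ≈ -3.2042)
b = √(-2 + √23) (b = √((-8 + √23) - 6*(-1)) = √((-8 + √23) + 6) = √(-2 + √23) ≈ 1.6721)
b*45 - 115 = √(-2 + √23)*45 - 115 = 45*√(-2 + √23) - 115 = -115 + 45*√(-2 + √23)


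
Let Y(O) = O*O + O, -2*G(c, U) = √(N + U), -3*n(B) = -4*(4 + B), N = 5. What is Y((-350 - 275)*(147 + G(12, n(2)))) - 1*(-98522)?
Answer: 33769167213/4 - 114843125*√13/2 ≈ 8.2353e+9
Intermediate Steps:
n(B) = 16/3 + 4*B/3 (n(B) = -(-4)*(4 + B)/3 = -(-16 - 4*B)/3 = 16/3 + 4*B/3)
G(c, U) = -√(5 + U)/2
Y(O) = O + O² (Y(O) = O² + O = O + O²)
Y((-350 - 275)*(147 + G(12, n(2)))) - 1*(-98522) = ((-350 - 275)*(147 - √(5 + (16/3 + (4/3)*2))/2))*(1 + (-350 - 275)*(147 - √(5 + (16/3 + (4/3)*2))/2)) - 1*(-98522) = (-625*(147 - √(5 + (16/3 + 8/3))/2))*(1 - 625*(147 - √(5 + (16/3 + 8/3))/2)) + 98522 = (-625*(147 - √(5 + 8)/2))*(1 - 625*(147 - √(5 + 8)/2)) + 98522 = (-625*(147 - √13/2))*(1 - 625*(147 - √13/2)) + 98522 = (-91875 + 625*√13/2)*(1 + (-91875 + 625*√13/2)) + 98522 = (-91875 + 625*√13/2)*(-91874 + 625*√13/2) + 98522 = 98522 + (-91875 + 625*√13/2)*(-91874 + 625*√13/2)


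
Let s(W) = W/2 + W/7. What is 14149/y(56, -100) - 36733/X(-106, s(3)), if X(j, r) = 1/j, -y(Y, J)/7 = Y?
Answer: 1526315467/392 ≈ 3.8937e+6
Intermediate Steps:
y(Y, J) = -7*Y
s(W) = 9*W/14 (s(W) = W*(1/2) + W*(1/7) = W/2 + W/7 = 9*W/14)
14149/y(56, -100) - 36733/X(-106, s(3)) = 14149/((-7*56)) - 36733/(1/(-106)) = 14149/(-392) - 36733/(-1/106) = 14149*(-1/392) - 36733*(-106) = -14149/392 + 3893698 = 1526315467/392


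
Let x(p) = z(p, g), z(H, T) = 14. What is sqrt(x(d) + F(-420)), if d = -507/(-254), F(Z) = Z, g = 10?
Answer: I*sqrt(406) ≈ 20.149*I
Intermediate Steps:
d = 507/254 (d = -507*(-1/254) = 507/254 ≈ 1.9961)
x(p) = 14
sqrt(x(d) + F(-420)) = sqrt(14 - 420) = sqrt(-406) = I*sqrt(406)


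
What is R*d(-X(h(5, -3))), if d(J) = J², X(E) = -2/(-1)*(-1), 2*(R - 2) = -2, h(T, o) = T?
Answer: 4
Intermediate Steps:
R = 1 (R = 2 + (½)*(-2) = 2 - 1 = 1)
X(E) = -2 (X(E) = -2*(-1)*(-1) = 2*(-1) = -2)
R*d(-X(h(5, -3))) = 1*(-1*(-2))² = 1*2² = 1*4 = 4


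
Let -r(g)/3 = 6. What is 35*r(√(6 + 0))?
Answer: -630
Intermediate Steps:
r(g) = -18 (r(g) = -3*6 = -18)
35*r(√(6 + 0)) = 35*(-18) = -630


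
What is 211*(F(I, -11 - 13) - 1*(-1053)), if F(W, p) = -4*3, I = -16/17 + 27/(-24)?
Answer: 219651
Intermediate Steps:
I = -281/136 (I = -16*1/17 + 27*(-1/24) = -16/17 - 9/8 = -281/136 ≈ -2.0662)
F(W, p) = -12
211*(F(I, -11 - 13) - 1*(-1053)) = 211*(-12 - 1*(-1053)) = 211*(-12 + 1053) = 211*1041 = 219651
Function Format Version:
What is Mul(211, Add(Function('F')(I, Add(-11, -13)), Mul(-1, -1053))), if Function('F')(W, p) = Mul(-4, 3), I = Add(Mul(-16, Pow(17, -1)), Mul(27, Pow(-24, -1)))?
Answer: 219651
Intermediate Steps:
I = Rational(-281, 136) (I = Add(Mul(-16, Rational(1, 17)), Mul(27, Rational(-1, 24))) = Add(Rational(-16, 17), Rational(-9, 8)) = Rational(-281, 136) ≈ -2.0662)
Function('F')(W, p) = -12
Mul(211, Add(Function('F')(I, Add(-11, -13)), Mul(-1, -1053))) = Mul(211, Add(-12, Mul(-1, -1053))) = Mul(211, Add(-12, 1053)) = Mul(211, 1041) = 219651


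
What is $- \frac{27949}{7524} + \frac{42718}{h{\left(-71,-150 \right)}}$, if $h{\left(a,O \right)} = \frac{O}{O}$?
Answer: $\frac{16914857}{396} \approx 42714.0$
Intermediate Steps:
$h{\left(a,O \right)} = 1$
$- \frac{27949}{7524} + \frac{42718}{h{\left(-71,-150 \right)}} = - \frac{27949}{7524} + \frac{42718}{1} = \left(-27949\right) \frac{1}{7524} + 42718 \cdot 1 = - \frac{1471}{396} + 42718 = \frac{16914857}{396}$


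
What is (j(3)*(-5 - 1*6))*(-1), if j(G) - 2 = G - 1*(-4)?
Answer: 99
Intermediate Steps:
j(G) = 6 + G (j(G) = 2 + (G - 1*(-4)) = 2 + (G + 4) = 2 + (4 + G) = 6 + G)
(j(3)*(-5 - 1*6))*(-1) = ((6 + 3)*(-5 - 1*6))*(-1) = (9*(-5 - 6))*(-1) = (9*(-11))*(-1) = -99*(-1) = 99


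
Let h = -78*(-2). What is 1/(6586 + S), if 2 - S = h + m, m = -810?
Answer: 1/7242 ≈ 0.00013808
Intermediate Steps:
h = 156
S = 656 (S = 2 - (156 - 810) = 2 - 1*(-654) = 2 + 654 = 656)
1/(6586 + S) = 1/(6586 + 656) = 1/7242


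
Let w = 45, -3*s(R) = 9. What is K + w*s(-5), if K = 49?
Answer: -86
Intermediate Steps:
s(R) = -3 (s(R) = -⅓*9 = -3)
K + w*s(-5) = 49 + 45*(-3) = 49 - 135 = -86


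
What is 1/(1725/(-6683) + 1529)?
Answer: 6683/10216582 ≈ 0.00065413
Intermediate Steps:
1/(1725/(-6683) + 1529) = 1/(1725*(-1/6683) + 1529) = 1/(-1725/6683 + 1529) = 1/(10216582/6683) = 6683/10216582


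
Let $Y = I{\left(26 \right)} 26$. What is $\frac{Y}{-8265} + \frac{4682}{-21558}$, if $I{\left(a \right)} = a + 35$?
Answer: $- \frac{12147953}{29696145} \approx -0.40908$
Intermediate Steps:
$I{\left(a \right)} = 35 + a$
$Y = 1586$ ($Y = \left(35 + 26\right) 26 = 61 \cdot 26 = 1586$)
$\frac{Y}{-8265} + \frac{4682}{-21558} = \frac{1586}{-8265} + \frac{4682}{-21558} = 1586 \left(- \frac{1}{8265}\right) + 4682 \left(- \frac{1}{21558}\right) = - \frac{1586}{8265} - \frac{2341}{10779} = - \frac{12147953}{29696145}$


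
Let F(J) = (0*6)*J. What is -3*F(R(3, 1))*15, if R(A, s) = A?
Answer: 0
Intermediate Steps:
F(J) = 0 (F(J) = 0*J = 0)
-3*F(R(3, 1))*15 = -3*0*15 = 0*15 = 0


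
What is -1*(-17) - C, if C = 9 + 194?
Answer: -186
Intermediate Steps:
C = 203
-1*(-17) - C = -1*(-17) - 1*203 = 17 - 203 = -186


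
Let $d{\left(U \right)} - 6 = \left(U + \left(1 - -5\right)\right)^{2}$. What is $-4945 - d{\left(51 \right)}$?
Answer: $-8200$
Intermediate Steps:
$d{\left(U \right)} = 6 + \left(6 + U\right)^{2}$ ($d{\left(U \right)} = 6 + \left(U + \left(1 - -5\right)\right)^{2} = 6 + \left(U + \left(1 + 5\right)\right)^{2} = 6 + \left(U + 6\right)^{2} = 6 + \left(6 + U\right)^{2}$)
$-4945 - d{\left(51 \right)} = -4945 - \left(6 + \left(6 + 51\right)^{2}\right) = -4945 - \left(6 + 57^{2}\right) = -4945 - \left(6 + 3249\right) = -4945 - 3255 = -8200$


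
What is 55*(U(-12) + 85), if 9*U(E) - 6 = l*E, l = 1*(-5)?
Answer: 15235/3 ≈ 5078.3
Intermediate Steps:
l = -5
U(E) = 2/3 - 5*E/9 (U(E) = 2/3 + (-5*E)/9 = 2/3 - 5*E/9)
55*(U(-12) + 85) = 55*((2/3 - 5/9*(-12)) + 85) = 55*((2/3 + 20/3) + 85) = 55*(22/3 + 85) = 55*(277/3) = 15235/3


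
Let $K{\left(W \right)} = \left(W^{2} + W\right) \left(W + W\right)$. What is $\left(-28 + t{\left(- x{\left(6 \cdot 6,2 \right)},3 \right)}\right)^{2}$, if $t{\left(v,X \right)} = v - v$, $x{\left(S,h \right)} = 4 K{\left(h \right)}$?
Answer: $784$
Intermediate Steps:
$K{\left(W \right)} = 2 W \left(W + W^{2}\right)$ ($K{\left(W \right)} = \left(W + W^{2}\right) 2 W = 2 W \left(W + W^{2}\right)$)
$x{\left(S,h \right)} = 8 h^{2} \left(1 + h\right)$ ($x{\left(S,h \right)} = 4 \cdot 2 h^{2} \left(1 + h\right) = 8 h^{2} \left(1 + h\right)$)
$t{\left(v,X \right)} = 0$
$\left(-28 + t{\left(- x{\left(6 \cdot 6,2 \right)},3 \right)}\right)^{2} = \left(-28 + 0\right)^{2} = \left(-28\right)^{2} = 784$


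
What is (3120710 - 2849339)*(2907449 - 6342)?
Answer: 787276307697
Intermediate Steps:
(3120710 - 2849339)*(2907449 - 6342) = 271371*2901107 = 787276307697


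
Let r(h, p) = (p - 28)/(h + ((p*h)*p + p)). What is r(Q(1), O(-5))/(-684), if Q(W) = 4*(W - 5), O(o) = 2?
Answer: -1/2052 ≈ -0.00048733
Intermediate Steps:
Q(W) = -20 + 4*W (Q(W) = 4*(-5 + W) = -20 + 4*W)
r(h, p) = (-28 + p)/(h + p + h*p²) (r(h, p) = (-28 + p)/(h + ((h*p)*p + p)) = (-28 + p)/(h + (h*p² + p)) = (-28 + p)/(h + (p + h*p²)) = (-28 + p)/(h + p + h*p²))
r(Q(1), O(-5))/(-684) = ((-28 + 2)/((-20 + 4*1) + 2 + (-20 + 4*1)*2²))/(-684) = (-26/((-20 + 4) + 2 + (-20 + 4)*4))*(-1/684) = (-26/(-16 + 2 - 16*4))*(-1/684) = (-26/(-16 + 2 - 64))*(-1/684) = (-26/(-78))*(-1/684) = -1/78*(-26)*(-1/684) = (⅓)*(-1/684) = -1/2052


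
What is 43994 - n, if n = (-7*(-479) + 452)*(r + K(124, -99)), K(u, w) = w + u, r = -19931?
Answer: 75786324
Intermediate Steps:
K(u, w) = u + w
n = -75742330 (n = (-7*(-479) + 452)*(-19931 + (124 - 99)) = (3353 + 452)*(-19931 + 25) = 3805*(-19906) = -75742330)
43994 - n = 43994 - 1*(-75742330) = 43994 + 75742330 = 75786324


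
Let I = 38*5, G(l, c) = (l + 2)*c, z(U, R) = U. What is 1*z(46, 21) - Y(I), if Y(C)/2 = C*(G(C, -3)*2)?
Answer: 437806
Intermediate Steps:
G(l, c) = c*(2 + l) (G(l, c) = (2 + l)*c = c*(2 + l))
I = 190
Y(C) = 2*C*(-12 - 6*C) (Y(C) = 2*(C*(-3*(2 + C)*2)) = 2*(C*((-6 - 3*C)*2)) = 2*(C*(-12 - 6*C)) = 2*C*(-12 - 6*C))
1*z(46, 21) - Y(I) = 1*46 - 12*190*(-2 - 1*190) = 46 - 12*190*(-2 - 190) = 46 - 12*190*(-192) = 46 - 1*(-437760) = 46 + 437760 = 437806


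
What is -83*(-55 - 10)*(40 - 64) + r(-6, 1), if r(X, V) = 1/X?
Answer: -776881/6 ≈ -1.2948e+5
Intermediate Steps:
-83*(-55 - 10)*(40 - 64) + r(-6, 1) = -83*(-55 - 10)*(40 - 64) + 1/(-6) = -(-5395)*(-24) - ⅙ = -83*1560 - ⅙ = -129480 - ⅙ = -776881/6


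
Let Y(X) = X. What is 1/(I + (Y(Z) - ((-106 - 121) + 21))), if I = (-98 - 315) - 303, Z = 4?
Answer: -1/506 ≈ -0.0019763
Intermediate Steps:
I = -716 (I = -413 - 303 = -716)
1/(I + (Y(Z) - ((-106 - 121) + 21))) = 1/(-716 + (4 - ((-106 - 121) + 21))) = 1/(-716 + (4 - (-227 + 21))) = 1/(-716 + (4 - 1*(-206))) = 1/(-716 + (4 + 206)) = 1/(-716 + 210) = 1/(-506) = -1/506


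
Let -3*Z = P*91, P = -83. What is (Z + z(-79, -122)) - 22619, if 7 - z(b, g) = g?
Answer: -59917/3 ≈ -19972.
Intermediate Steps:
Z = 7553/3 (Z = -(-83)*91/3 = -⅓*(-7553) = 7553/3 ≈ 2517.7)
z(b, g) = 7 - g
(Z + z(-79, -122)) - 22619 = (7553/3 + (7 - 1*(-122))) - 22619 = (7553/3 + (7 + 122)) - 22619 = (7553/3 + 129) - 22619 = 7940/3 - 22619 = -59917/3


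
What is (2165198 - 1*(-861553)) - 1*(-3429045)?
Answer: 6455796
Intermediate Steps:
(2165198 - 1*(-861553)) - 1*(-3429045) = (2165198 + 861553) + 3429045 = 3026751 + 3429045 = 6455796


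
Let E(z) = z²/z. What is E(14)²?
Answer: 196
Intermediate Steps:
E(z) = z
E(14)² = 14² = 196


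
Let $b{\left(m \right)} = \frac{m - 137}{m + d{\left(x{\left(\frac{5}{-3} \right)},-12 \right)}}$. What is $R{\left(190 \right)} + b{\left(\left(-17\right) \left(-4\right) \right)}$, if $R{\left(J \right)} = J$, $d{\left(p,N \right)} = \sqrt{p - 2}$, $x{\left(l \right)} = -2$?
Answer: $\frac{218657}{1157} + \frac{69 i}{2314} \approx 188.99 + 0.029819 i$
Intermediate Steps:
$d{\left(p,N \right)} = \sqrt{-2 + p}$
$b{\left(m \right)} = \frac{-137 + m}{m + 2 i}$ ($b{\left(m \right)} = \frac{m - 137}{m + \sqrt{-2 - 2}} = \frac{-137 + m}{m + \sqrt{-4}} = \frac{-137 + m}{m + 2 i}$)
$R{\left(190 \right)} + b{\left(\left(-17\right) \left(-4\right) \right)} = 190 + \frac{-137 - -68}{\left(-17\right) \left(-4\right) + 2 i} = 190 + \frac{-137 + 68}{68 + 2 i} = 190 + \frac{68 - 2 i}{4628} \left(-69\right) = 190 - \frac{69 \left(68 - 2 i\right)}{4628}$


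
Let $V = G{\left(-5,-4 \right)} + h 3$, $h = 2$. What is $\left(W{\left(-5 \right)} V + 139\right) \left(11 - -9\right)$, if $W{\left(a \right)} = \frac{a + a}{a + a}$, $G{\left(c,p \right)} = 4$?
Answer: $2980$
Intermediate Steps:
$W{\left(a \right)} = 1$ ($W{\left(a \right)} = \frac{2 a}{2 a} = 2 a \frac{1}{2 a} = 1$)
$V = 10$ ($V = 4 + 2 \cdot 3 = 4 + 6 = 10$)
$\left(W{\left(-5 \right)} V + 139\right) \left(11 - -9\right) = \left(1 \cdot 10 + 139\right) \left(11 - -9\right) = \left(10 + 139\right) \left(11 + 9\right) = 149 \cdot 20 = 2980$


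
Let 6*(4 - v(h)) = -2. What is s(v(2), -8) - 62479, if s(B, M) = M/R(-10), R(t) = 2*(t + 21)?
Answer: -687273/11 ≈ -62479.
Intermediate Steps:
v(h) = 13/3 (v(h) = 4 - ⅙*(-2) = 4 + ⅓ = 13/3)
R(t) = 42 + 2*t (R(t) = 2*(21 + t) = 42 + 2*t)
s(B, M) = M/22 (s(B, M) = M/(42 + 2*(-10)) = M/(42 - 20) = M/22)
s(v(2), -8) - 62479 = (1/22)*(-8) - 62479 = -4/11 - 62479 = -687273/11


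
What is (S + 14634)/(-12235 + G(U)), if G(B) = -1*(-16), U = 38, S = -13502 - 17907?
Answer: 16775/12219 ≈ 1.3729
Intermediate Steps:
S = -31409
G(B) = 16
(S + 14634)/(-12235 + G(U)) = (-31409 + 14634)/(-12235 + 16) = -16775/(-12219) = -16775*(-1/12219) = 16775/12219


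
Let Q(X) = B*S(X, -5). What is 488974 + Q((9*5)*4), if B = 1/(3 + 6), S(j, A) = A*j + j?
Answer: 488894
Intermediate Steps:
S(j, A) = j + A*j
B = ⅑ (B = 1/9 = ⅑ ≈ 0.11111)
Q(X) = -4*X/9 (Q(X) = (X*(1 - 5))/9 = (X*(-4))/9 = (-4*X)/9 = -4*X/9)
488974 + Q((9*5)*4) = 488974 - 4*9*5*4/9 = 488974 - 20*4 = 488974 - 4/9*180 = 488974 - 80 = 488894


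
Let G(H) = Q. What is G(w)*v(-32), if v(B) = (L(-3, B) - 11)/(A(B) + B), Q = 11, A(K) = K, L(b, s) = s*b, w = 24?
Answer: -935/64 ≈ -14.609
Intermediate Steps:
L(b, s) = b*s
G(H) = 11
v(B) = (-11 - 3*B)/(2*B) (v(B) = (-3*B - 11)/(B + B) = (-11 - 3*B)/((2*B)) = (-11 - 3*B)*(1/(2*B)) = (-11 - 3*B)/(2*B))
G(w)*v(-32) = 11*((½)*(-11 - 3*(-32))/(-32)) = 11*((½)*(-1/32)*(-11 + 96)) = 11*((½)*(-1/32)*85) = 11*(-85/64) = -935/64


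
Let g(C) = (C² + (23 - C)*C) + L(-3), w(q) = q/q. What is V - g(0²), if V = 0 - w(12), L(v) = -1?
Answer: 0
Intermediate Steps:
w(q) = 1
g(C) = -1 + C² + C*(23 - C) (g(C) = (C² + (23 - C)*C) - 1 = (C² + C*(23 - C)) - 1 = -1 + C² + C*(23 - C))
V = -1 (V = 0 - 1*1 = 0 - 1 = -1)
V - g(0²) = -1 - (-1 + 23*0²) = -1 - (-1 + 23*0) = -1 - (-1 + 0) = -1 - 1*(-1) = -1 + 1 = 0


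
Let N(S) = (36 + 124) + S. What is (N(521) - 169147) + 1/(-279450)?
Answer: -47077823701/279450 ≈ -1.6847e+5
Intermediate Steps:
N(S) = 160 + S
(N(521) - 169147) + 1/(-279450) = ((160 + 521) - 169147) + 1/(-279450) = (681 - 169147) - 1/279450 = -168466 - 1/279450 = -47077823701/279450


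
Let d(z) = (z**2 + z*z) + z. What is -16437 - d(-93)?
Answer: -33642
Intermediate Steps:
d(z) = z + 2*z**2 (d(z) = (z**2 + z**2) + z = 2*z**2 + z = z + 2*z**2)
-16437 - d(-93) = -16437 - (-93)*(1 + 2*(-93)) = -16437 - (-93)*(1 - 186) = -16437 - (-93)*(-185) = -16437 - 1*17205 = -16437 - 17205 = -33642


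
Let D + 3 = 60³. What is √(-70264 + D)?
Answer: √145733 ≈ 381.75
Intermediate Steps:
D = 215997 (D = -3 + 60³ = -3 + 216000 = 215997)
√(-70264 + D) = √(-70264 + 215997) = √145733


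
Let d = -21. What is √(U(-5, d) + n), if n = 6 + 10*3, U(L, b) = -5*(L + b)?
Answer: √166 ≈ 12.884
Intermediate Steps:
U(L, b) = -5*L - 5*b
n = 36 (n = 6 + 30 = 36)
√(U(-5, d) + n) = √((-5*(-5) - 5*(-21)) + 36) = √((25 + 105) + 36) = √(130 + 36) = √166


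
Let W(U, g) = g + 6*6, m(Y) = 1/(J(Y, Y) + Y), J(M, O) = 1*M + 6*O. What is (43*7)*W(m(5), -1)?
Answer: 10535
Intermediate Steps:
J(M, O) = M + 6*O
m(Y) = 1/(8*Y) (m(Y) = 1/((Y + 6*Y) + Y) = 1/(7*Y + Y) = 1/(8*Y))
W(U, g) = 36 + g (W(U, g) = g + 36 = 36 + g)
(43*7)*W(m(5), -1) = (43*7)*(36 - 1) = 301*35 = 10535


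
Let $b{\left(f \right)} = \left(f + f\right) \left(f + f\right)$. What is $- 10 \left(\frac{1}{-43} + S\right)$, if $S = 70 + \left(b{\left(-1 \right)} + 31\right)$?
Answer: $- \frac{45140}{43} \approx -1049.8$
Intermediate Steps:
$b{\left(f \right)} = 4 f^{2}$ ($b{\left(f \right)} = 2 f 2 f = 4 f^{2}$)
$S = 105$ ($S = 70 + \left(4 \left(-1\right)^{2} + 31\right) = 70 + \left(4 \cdot 1 + 31\right) = 70 + \left(4 + 31\right) = 70 + 35 = 105$)
$- 10 \left(\frac{1}{-43} + S\right) = - 10 \left(\frac{1}{-43} + 105\right) = - 10 \left(- \frac{1}{43} + 105\right) = \left(-10\right) \frac{4514}{43} = - \frac{45140}{43}$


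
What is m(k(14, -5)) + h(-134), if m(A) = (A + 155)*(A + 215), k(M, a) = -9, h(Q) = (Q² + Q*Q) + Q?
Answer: 65854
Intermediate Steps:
h(Q) = Q + 2*Q² (h(Q) = (Q² + Q²) + Q = 2*Q² + Q = Q + 2*Q²)
m(A) = (155 + A)*(215 + A)
m(k(14, -5)) + h(-134) = (33325 + (-9)² + 370*(-9)) - 134*(1 + 2*(-134)) = (33325 + 81 - 3330) - 134*(1 - 268) = 30076 - 134*(-267) = 30076 + 35778 = 65854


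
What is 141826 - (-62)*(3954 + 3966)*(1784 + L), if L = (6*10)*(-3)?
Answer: 787769986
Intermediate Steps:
L = -180 (L = 60*(-3) = -180)
141826 - (-62)*(3954 + 3966)*(1784 + L) = 141826 - (-62)*(3954 + 3966)*(1784 - 180) = 141826 - (-62)*7920*1604 = 141826 - (-62)*12703680 = 141826 - 1*(-787628160) = 141826 + 787628160 = 787769986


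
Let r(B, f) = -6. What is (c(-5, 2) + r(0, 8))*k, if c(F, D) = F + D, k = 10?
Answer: -90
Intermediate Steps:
c(F, D) = D + F
(c(-5, 2) + r(0, 8))*k = ((2 - 5) - 6)*10 = (-3 - 6)*10 = -9*10 = -90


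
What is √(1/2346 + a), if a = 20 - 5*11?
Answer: I*√192627714/2346 ≈ 5.916*I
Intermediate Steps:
a = -35 (a = 20 - 55 = -35)
√(1/2346 + a) = √(1/2346 - 35) = √(-82109/2346) = I*√192627714/2346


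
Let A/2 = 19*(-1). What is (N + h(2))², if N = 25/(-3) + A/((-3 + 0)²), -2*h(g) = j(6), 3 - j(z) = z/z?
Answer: 14884/81 ≈ 183.75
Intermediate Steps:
A = -38 (A = 2*(19*(-1)) = 2*(-19) = -38)
j(z) = 2 (j(z) = 3 - z/z = 3 - 1*1 = 3 - 1 = 2)
h(g) = -1 (h(g) = -½*2 = -1)
N = -113/9 (N = 25/(-3) - 38/(-3 + 0)² = 25*(-⅓) - 38/((-3)²) = -25/3 - 38/9 = -113/9 ≈ -12.556)
(N + h(2))² = (-113/9 - 1)² = (-122/9)² = 14884/81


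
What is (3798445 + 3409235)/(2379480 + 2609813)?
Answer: 7207680/4989293 ≈ 1.4446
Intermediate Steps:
(3798445 + 3409235)/(2379480 + 2609813) = 7207680/4989293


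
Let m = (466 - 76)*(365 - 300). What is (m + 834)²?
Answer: 685601856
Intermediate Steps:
m = 25350 (m = 390*65 = 25350)
(m + 834)² = (25350 + 834)² = 26184² = 685601856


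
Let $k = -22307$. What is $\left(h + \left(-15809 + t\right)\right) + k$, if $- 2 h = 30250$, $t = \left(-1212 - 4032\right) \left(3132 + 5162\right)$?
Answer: $-43546977$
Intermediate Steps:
$t = -43493736$ ($t = \left(-5244\right) 8294 = -43493736$)
$h = -15125$ ($h = \left(- \frac{1}{2}\right) 30250 = -15125$)
$\left(h + \left(-15809 + t\right)\right) + k = \left(-15125 - 43509545\right) - 22307 = -43524670 - 22307 = -43546977$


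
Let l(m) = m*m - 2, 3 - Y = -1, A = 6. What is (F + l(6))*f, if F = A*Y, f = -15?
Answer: -870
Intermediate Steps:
Y = 4 (Y = 3 - 1*(-1) = 3 + 1 = 4)
l(m) = -2 + m² (l(m) = m² - 2 = -2 + m²)
F = 24 (F = 6*4 = 24)
(F + l(6))*f = (24 + (-2 + 6²))*(-15) = (24 + (-2 + 36))*(-15) = (24 + 34)*(-15) = 58*(-15) = -870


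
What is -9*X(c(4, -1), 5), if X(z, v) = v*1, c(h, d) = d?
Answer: -45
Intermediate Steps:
X(z, v) = v
-9*X(c(4, -1), 5) = -9*5 = -45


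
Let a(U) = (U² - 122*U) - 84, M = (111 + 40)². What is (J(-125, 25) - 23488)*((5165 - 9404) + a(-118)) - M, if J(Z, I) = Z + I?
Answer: -566064037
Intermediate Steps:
M = 22801 (M = 151² = 22801)
J(Z, I) = I + Z
a(U) = -84 + U² - 122*U
(J(-125, 25) - 23488)*((5165 - 9404) + a(-118)) - M = ((25 - 125) - 23488)*((5165 - 9404) + (-84 + (-118)² - 122*(-118))) - 1*22801 = (-100 - 23488)*(-4239 + (-84 + 13924 + 14396)) - 22801 = -23588*(-4239 + 28236) - 22801 = -23588*23997 - 22801 = -566041236 - 22801 = -566064037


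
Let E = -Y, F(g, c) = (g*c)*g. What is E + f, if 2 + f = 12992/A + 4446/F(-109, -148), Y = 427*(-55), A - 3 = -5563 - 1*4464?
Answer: 3695449802733/157375726 ≈ 23482.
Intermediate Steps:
F(g, c) = c*g**2 (F(g, c) = (c*g)*g = c*g**2)
A = -10024 (A = 3 + (-5563 - 1*4464) = 3 + (-5563 - 4464) = 3 - 10027 = -10024)
Y = -23485
f = -519122377/157375726 (f = -2 + (12992/(-10024) + 4446/((-148*(-109)**2))) = -2 + (12992*(-1/10024) + 4446/((-148*11881))) = -2 + (-232/179 + 4446/(-1758388)) = -2 + (-232/179 + 4446*(-1/1758388)) = -2 + (-232/179 - 2223/879194) = -2 - 204370925/157375726 = -519122377/157375726 ≈ -3.2986)
E = 23485 (E = -1*(-23485) = 23485)
E + f = 23485 - 519122377/157375726 = 3695449802733/157375726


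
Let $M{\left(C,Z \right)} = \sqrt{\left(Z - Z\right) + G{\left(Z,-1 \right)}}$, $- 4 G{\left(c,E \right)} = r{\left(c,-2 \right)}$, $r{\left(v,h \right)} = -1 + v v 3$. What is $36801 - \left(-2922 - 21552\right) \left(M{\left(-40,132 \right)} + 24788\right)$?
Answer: $606698313 + 12237 i \sqrt{52271} \approx 6.067 \cdot 10^{8} + 2.7977 \cdot 10^{6} i$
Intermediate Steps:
$r{\left(v,h \right)} = -1 + 3 v^{2}$ ($r{\left(v,h \right)} = -1 + v^{2} \cdot 3 = -1 + 3 v^{2}$)
$G{\left(c,E \right)} = \frac{1}{4} - \frac{3 c^{2}}{4}$ ($G{\left(c,E \right)} = - \frac{-1 + 3 c^{2}}{4} = \frac{1}{4} - \frac{3 c^{2}}{4}$)
$M{\left(C,Z \right)} = \sqrt{\frac{1}{4} - \frac{3 Z^{2}}{4}}$ ($M{\left(C,Z \right)} = \sqrt{\left(Z - Z\right) - \left(- \frac{1}{4} + \frac{3 Z^{2}}{4}\right)} = \sqrt{0 - \left(- \frac{1}{4} + \frac{3 Z^{2}}{4}\right)} = \sqrt{\frac{1}{4} - \frac{3 Z^{2}}{4}}$)
$36801 - \left(-2922 - 21552\right) \left(M{\left(-40,132 \right)} + 24788\right) = 36801 - \left(-2922 - 21552\right) \left(\frac{\sqrt{1 - 3 \cdot 132^{2}}}{2} + 24788\right) = 36801 - - 24474 \left(\frac{\sqrt{1 - 52272}}{2} + 24788\right) = 36801 - - 24474 \left(\frac{\sqrt{-52271}}{2} + 24788\right) = 36801 - - 24474 \left(\frac{i \sqrt{52271}}{2} + 24788\right) = 36801 - - 24474 \left(24788 + \frac{i \sqrt{52271}}{2}\right) = 36801 - \left(-606661512 - 12237 i \sqrt{52271}\right) = 36801 + \left(606661512 + 12237 i \sqrt{52271}\right) = 606698313 + 12237 i \sqrt{52271}$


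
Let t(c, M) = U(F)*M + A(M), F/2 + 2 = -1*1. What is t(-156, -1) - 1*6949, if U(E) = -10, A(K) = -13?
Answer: -6952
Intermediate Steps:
F = -6 (F = -4 + 2*(-1*1) = -4 + 2*(-1) = -4 - 2 = -6)
t(c, M) = -13 - 10*M (t(c, M) = -10*M - 13 = -13 - 10*M)
t(-156, -1) - 1*6949 = (-13 - 10*(-1)) - 1*6949 = (-13 + 10) - 6949 = -3 - 6949 = -6952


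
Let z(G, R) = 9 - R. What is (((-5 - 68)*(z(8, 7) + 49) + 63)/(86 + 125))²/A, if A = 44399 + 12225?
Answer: 837225/157559819 ≈ 0.0053137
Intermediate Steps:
A = 56624
(((-5 - 68)*(z(8, 7) + 49) + 63)/(86 + 125))²/A = (((-5 - 68)*((9 - 1*7) + 49) + 63)/(86 + 125))²/56624 = ((-73*((9 - 7) + 49) + 63)/211)²*(1/56624) = ((-73*(2 + 49) + 63)*(1/211))²*(1/56624) = ((-73*51 + 63)*(1/211))²*(1/56624) = ((-3723 + 63)*(1/211))²*(1/56624) = (-3660*1/211)²*(1/56624) = (-3660/211)²*(1/56624) = (13395600/44521)*(1/56624) = 837225/157559819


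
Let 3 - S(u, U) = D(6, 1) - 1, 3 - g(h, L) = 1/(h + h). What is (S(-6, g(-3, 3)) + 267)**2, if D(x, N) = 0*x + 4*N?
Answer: 71289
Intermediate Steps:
g(h, L) = 3 - 1/(2*h) (g(h, L) = 3 - 1/(h + h) = 3 - 1/(2*h))
D(x, N) = 4*N (D(x, N) = 0 + 4*N = 4*N)
S(u, U) = 0 (S(u, U) = 3 - (4*1 - 1) = 3 - (4 - 1) = 3 - 1*3 = 3 - 3 = 0)
(S(-6, g(-3, 3)) + 267)**2 = (0 + 267)**2 = 267**2 = 71289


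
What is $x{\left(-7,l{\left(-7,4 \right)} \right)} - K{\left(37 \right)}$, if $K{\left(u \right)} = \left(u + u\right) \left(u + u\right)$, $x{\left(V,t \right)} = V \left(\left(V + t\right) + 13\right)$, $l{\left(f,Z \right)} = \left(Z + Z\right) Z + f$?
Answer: $-5693$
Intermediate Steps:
$l{\left(f,Z \right)} = f + 2 Z^{2}$ ($l{\left(f,Z \right)} = 2 Z Z + f = 2 Z^{2} + f = f + 2 Z^{2}$)
$x{\left(V,t \right)} = V \left(13 + V + t\right)$
$K{\left(u \right)} = 4 u^{2}$ ($K{\left(u \right)} = 2 u 2 u = 4 u^{2}$)
$x{\left(-7,l{\left(-7,4 \right)} \right)} - K{\left(37 \right)} = - 7 \left(13 - 7 - \left(7 - 2 \cdot 4^{2}\right)\right) - 4 \cdot 37^{2} = - 7 \left(13 - 7 + \left(-7 + 2 \cdot 16\right)\right) - 4 \cdot 1369 = - 7 \left(13 - 7 + \left(-7 + 32\right)\right) - 5476 = - 7 \left(13 - 7 + 25\right) - 5476 = \left(-7\right) 31 - 5476 = -217 - 5476 = -5693$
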